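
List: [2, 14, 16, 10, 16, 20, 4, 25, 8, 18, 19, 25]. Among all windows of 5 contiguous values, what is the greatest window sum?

Each size-5 window and its sum:
(2, 14, 16, 10, 16) → sum 58
(14, 16, 10, 16, 20) → sum 76
(16, 10, 16, 20, 4) → sum 66
(10, 16, 20, 4, 25) → sum 75
(16, 20, 4, 25, 8) → sum 73
(20, 4, 25, 8, 18) → sum 75
(4, 25, 8, 18, 19) → sum 74
(25, 8, 18, 19, 25) → sum 95
Greatest of these is 95.

95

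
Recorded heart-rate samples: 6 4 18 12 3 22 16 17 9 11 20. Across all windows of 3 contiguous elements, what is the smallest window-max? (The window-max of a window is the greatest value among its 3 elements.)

6 4 18 → max 18
4 18 12 → max 18
18 12 3 → max 18
12 3 22 → max 22
3 22 16 → max 22
22 16 17 → max 22
16 17 9 → max 17
17 9 11 → max 17
9 11 20 → max 20
Smallest of these is 17.

17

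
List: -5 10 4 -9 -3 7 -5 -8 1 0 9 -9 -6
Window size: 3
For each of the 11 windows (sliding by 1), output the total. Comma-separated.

9, 5, -8, -5, -1, -6, -12, -7, 10, 0, -6

-5 10 4 → sum 9
10 4 -9 → sum 5
4 -9 -3 → sum -8
-9 -3 7 → sum -5
-3 7 -5 → sum -1
7 -5 -8 → sum -6
-5 -8 1 → sum -12
-8 1 0 → sum -7
1 0 9 → sum 10
0 9 -9 → sum 0
9 -9 -6 → sum -6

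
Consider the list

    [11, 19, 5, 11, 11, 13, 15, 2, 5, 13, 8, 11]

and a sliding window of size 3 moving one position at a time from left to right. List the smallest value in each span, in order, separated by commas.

5, 5, 5, 11, 11, 2, 2, 2, 5, 8

Sliding a size-3 window across the 12 values:
11 19 5 → min 5
19 5 11 → min 5
5 11 11 → min 5
11 11 13 → min 11
11 13 15 → min 11
13 15 2 → min 2
15 2 5 → min 2
2 5 13 → min 2
5 13 8 → min 5
13 8 11 → min 8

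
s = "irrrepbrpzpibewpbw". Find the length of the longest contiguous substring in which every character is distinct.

6

[i] len 1
[i, r] len 2
[r] len 1
[r] len 1
[r, e] len 2
[r, e, p] len 3
[r, e, p, b] len 4
[e, p, b, r] len 4
[b, r, p] len 3
[b, r, p, z] len 4
[z, p] len 2
[z, p, i] len 3
[z, p, i, b] len 4
[z, p, i, b, e] len 5
[z, p, i, b, e, w] len 6
[i, b, e, w, p] len 5
[e, w, p, b] len 4
[p, b, w] len 3
Longest all-distinct length: 6.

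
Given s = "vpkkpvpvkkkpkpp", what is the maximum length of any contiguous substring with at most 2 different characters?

7

[v] 1 distinct, len 1
[v, p] 2 distinct, len 2
[p, k] 2 distinct, len 2
[p, k, k] 2 distinct, len 3
[p, k, k, p] 2 distinct, len 4
[p, v] 2 distinct, len 2
[p, v, p] 2 distinct, len 3
[p, v, p, v] 2 distinct, len 4
[v, k] 2 distinct, len 2
[v, k, k] 2 distinct, len 3
[v, k, k, k] 2 distinct, len 4
[k, k, k, p] 2 distinct, len 4
[k, k, k, p, k] 2 distinct, len 5
[k, k, k, p, k, p] 2 distinct, len 6
[k, k, k, p, k, p, p] 2 distinct, len 7
Longest length with ≤2 distinct: 7.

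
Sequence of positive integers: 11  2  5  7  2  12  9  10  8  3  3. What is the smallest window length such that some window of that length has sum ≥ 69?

10

Extend right; whenever the sum reaches 69, record the length and shrink from the left:
add 11: running sum 11 < 69
add 2: running sum 13 < 69
add 5: running sum 18 < 69
add 7: running sum 25 < 69
add 2: running sum 27 < 69
add 12: running sum 39 < 69
add 9: running sum 48 < 69
add 10: running sum 58 < 69
add 8: running sum 66 < 69
end 9: [11, 2, 5, 7, 2, 12, 9, 10, 8, 3] sum 69, len 10
end 10: [11, 2, 5, 7, 2, 12, 9, 10, 8, 3, 3] sum 72, len 11
Shortest qualifying length: 10.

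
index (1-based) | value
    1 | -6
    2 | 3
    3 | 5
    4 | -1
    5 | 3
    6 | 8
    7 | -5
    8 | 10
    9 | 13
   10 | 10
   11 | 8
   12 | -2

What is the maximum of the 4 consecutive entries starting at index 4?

Elements at indices 4..7: -1, 3, 8, -5
max(-1, 3, 8, -5) = 8

8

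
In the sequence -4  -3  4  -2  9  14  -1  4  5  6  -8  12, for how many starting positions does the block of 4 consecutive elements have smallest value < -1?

(-4, -3, 4, -2) → min -4  < -1 ✓
(-3, 4, -2, 9) → min -3  < -1 ✓
(4, -2, 9, 14) → min -2  < -1 ✓
(-2, 9, 14, -1) → min -2  < -1 ✓
(9, 14, -1, 4) → min -1
(14, -1, 4, 5) → min -1
(-1, 4, 5, 6) → min -1
(4, 5, 6, -8) → min -8  < -1 ✓
(5, 6, -8, 12) → min -8  < -1 ✓
6 windows satisfy the condition.

6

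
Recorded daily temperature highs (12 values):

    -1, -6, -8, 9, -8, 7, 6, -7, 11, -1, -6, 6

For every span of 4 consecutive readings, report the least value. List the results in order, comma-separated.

-8, -8, -8, -8, -8, -7, -7, -7, -6

(-1, -6, -8, 9) → min -8
(-6, -8, 9, -8) → min -8
(-8, 9, -8, 7) → min -8
(9, -8, 7, 6) → min -8
(-8, 7, 6, -7) → min -8
(7, 6, -7, 11) → min -7
(6, -7, 11, -1) → min -7
(-7, 11, -1, -6) → min -7
(11, -1, -6, 6) → min -6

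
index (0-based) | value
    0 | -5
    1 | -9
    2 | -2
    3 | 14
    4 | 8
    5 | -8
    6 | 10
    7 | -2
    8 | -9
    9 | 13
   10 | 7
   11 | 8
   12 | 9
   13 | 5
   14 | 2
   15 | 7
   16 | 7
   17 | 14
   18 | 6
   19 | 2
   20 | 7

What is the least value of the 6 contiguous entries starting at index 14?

2

Elements at indices 14..19: 2, 7, 7, 14, 6, 2
min(2, 7, 7, 14, 6, 2) = 2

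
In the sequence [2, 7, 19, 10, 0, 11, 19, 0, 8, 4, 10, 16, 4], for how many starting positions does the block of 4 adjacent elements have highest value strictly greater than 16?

7

(2, 7, 19, 10) → max 19  > 16 ✓
(7, 19, 10, 0) → max 19  > 16 ✓
(19, 10, 0, 11) → max 19  > 16 ✓
(10, 0, 11, 19) → max 19  > 16 ✓
(0, 11, 19, 0) → max 19  > 16 ✓
(11, 19, 0, 8) → max 19  > 16 ✓
(19, 0, 8, 4) → max 19  > 16 ✓
(0, 8, 4, 10) → max 10
(8, 4, 10, 16) → max 16
(4, 10, 16, 4) → max 16
7 windows satisfy the condition.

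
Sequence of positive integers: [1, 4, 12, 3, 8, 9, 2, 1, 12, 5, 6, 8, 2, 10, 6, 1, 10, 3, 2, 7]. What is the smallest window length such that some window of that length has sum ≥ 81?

13

Extend right; whenever the sum reaches 81, record the length and shrink from the left:
add 1: running sum 1 < 81
add 4: running sum 5 < 81
add 12: running sum 17 < 81
add 3: running sum 20 < 81
add 8: running sum 28 < 81
add 9: running sum 37 < 81
add 2: running sum 39 < 81
add 1: running sum 40 < 81
add 12: running sum 52 < 81
add 5: running sum 57 < 81
add 6: running sum 63 < 81
add 8: running sum 71 < 81
add 2: running sum 73 < 81
end 13: [4, 12, 3, 8, 9, 2, 1, 12, 5, 6, 8, 2, 10] sum 82, len 13
end 14: [12, 3, 8, 9, 2, 1, 12, 5, 6, 8, 2, 10, 6] sum 84, len 13
end 15: [12, 3, 8, 9, 2, 1, 12, 5, 6, 8, 2, 10, 6, 1] sum 85, len 14
end 16: [3, 8, 9, 2, 1, 12, 5, 6, 8, 2, 10, 6, 1, 10] sum 83, len 14
end 17: [8, 9, 2, 1, 12, 5, 6, 8, 2, 10, 6, 1, 10, 3] sum 83, len 14
end 18: [8, 9, 2, 1, 12, 5, 6, 8, 2, 10, 6, 1, 10, 3, 2] sum 85, len 15
end 19: [9, 2, 1, 12, 5, 6, 8, 2, 10, 6, 1, 10, 3, 2, 7] sum 84, len 15
Shortest qualifying length: 13.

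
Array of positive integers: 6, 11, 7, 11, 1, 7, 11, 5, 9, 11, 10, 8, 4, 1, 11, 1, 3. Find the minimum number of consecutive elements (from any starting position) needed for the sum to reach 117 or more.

add 6: running sum 6 < 117
add 11: running sum 17 < 117
add 7: running sum 24 < 117
add 11: running sum 35 < 117
add 1: running sum 36 < 117
add 7: running sum 43 < 117
add 11: running sum 54 < 117
add 5: running sum 59 < 117
add 9: running sum 68 < 117
add 11: running sum 79 < 117
add 10: running sum 89 < 117
add 8: running sum 97 < 117
add 4: running sum 101 < 117
add 1: running sum 102 < 117
add 11: running sum 113 < 117
add 1: running sum 114 < 117
end 16: [6, 11, 7, 11, 1, 7, 11, 5, 9, 11, 10, 8, 4, 1, 11, 1, 3] sum 117, len 17
Shortest qualifying length: 17.

17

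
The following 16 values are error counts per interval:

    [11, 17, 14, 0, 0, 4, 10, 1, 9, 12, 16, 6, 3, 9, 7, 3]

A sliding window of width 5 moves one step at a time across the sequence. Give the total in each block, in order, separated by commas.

(11, 17, 14, 0, 0) → sum 42
(17, 14, 0, 0, 4) → sum 35
(14, 0, 0, 4, 10) → sum 28
(0, 0, 4, 10, 1) → sum 15
(0, 4, 10, 1, 9) → sum 24
(4, 10, 1, 9, 12) → sum 36
(10, 1, 9, 12, 16) → sum 48
(1, 9, 12, 16, 6) → sum 44
(9, 12, 16, 6, 3) → sum 46
(12, 16, 6, 3, 9) → sum 46
(16, 6, 3, 9, 7) → sum 41
(6, 3, 9, 7, 3) → sum 28

42, 35, 28, 15, 24, 36, 48, 44, 46, 46, 41, 28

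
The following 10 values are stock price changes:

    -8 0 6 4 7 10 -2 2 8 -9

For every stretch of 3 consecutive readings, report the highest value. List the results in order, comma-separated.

6, 6, 7, 10, 10, 10, 8, 8

[-8, 0, 6] → max 6
[0, 6, 4] → max 6
[6, 4, 7] → max 7
[4, 7, 10] → max 10
[7, 10, -2] → max 10
[10, -2, 2] → max 10
[-2, 2, 8] → max 8
[2, 8, -9] → max 8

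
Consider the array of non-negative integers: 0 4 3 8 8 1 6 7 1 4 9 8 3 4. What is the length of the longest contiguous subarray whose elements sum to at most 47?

add 0: [0] sum 0, len 1
add 4: [0, 4] sum 4, len 2
add 3: [0, 4, 3] sum 7, len 3
add 8: [0, 4, 3, 8] sum 15, len 4
add 8: [0, 4, 3, 8, 8] sum 23, len 5
add 1: [0, 4, 3, 8, 8, 1] sum 24, len 6
add 6: [0, 4, 3, 8, 8, 1, 6] sum 30, len 7
add 7: [0, 4, 3, 8, 8, 1, 6, 7] sum 37, len 8
add 1: [0, 4, 3, 8, 8, 1, 6, 7, 1] sum 38, len 9
add 4: [0, 4, 3, 8, 8, 1, 6, 7, 1, 4] sum 42, len 10
add 9: [3, 8, 8, 1, 6, 7, 1, 4, 9] sum 47, len 9
add 8: [8, 1, 6, 7, 1, 4, 9, 8] sum 44, len 8
add 3: [8, 1, 6, 7, 1, 4, 9, 8, 3] sum 47, len 9
add 4: [1, 6, 7, 1, 4, 9, 8, 3, 4] sum 43, len 9
Longest length seen: 10.

10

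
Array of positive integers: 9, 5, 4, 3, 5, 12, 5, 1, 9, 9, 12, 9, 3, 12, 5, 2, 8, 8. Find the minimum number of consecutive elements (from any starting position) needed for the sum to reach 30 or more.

3

add 9: running sum 9 < 30
add 5: running sum 14 < 30
add 4: running sum 18 < 30
add 3: running sum 21 < 30
add 5: running sum 26 < 30
end 5: [9, 5, 4, 3, 5, 12] sum 38, len 6
end 6: [5, 4, 3, 5, 12, 5] sum 34, len 6
end 7: [4, 3, 5, 12, 5, 1] sum 30, len 6
end 8: [5, 12, 5, 1, 9] sum 32, len 5
end 9: [12, 5, 1, 9, 9] sum 36, len 5
end 10: [9, 9, 12] sum 30, len 3
end 11: [9, 12, 9] sum 30, len 3
end 12: [9, 12, 9, 3] sum 33, len 4
end 13: [12, 9, 3, 12] sum 36, len 4
end 14: [12, 9, 3, 12, 5] sum 41, len 5
end 15: [9, 3, 12, 5, 2] sum 31, len 5
end 16: [3, 12, 5, 2, 8] sum 30, len 5
end 17: [12, 5, 2, 8, 8] sum 35, len 5
Shortest qualifying length: 3.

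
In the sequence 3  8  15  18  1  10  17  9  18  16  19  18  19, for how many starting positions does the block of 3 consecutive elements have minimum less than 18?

[3, 8, 15] → min 3  < 18 ✓
[8, 15, 18] → min 8  < 18 ✓
[15, 18, 1] → min 1  < 18 ✓
[18, 1, 10] → min 1  < 18 ✓
[1, 10, 17] → min 1  < 18 ✓
[10, 17, 9] → min 9  < 18 ✓
[17, 9, 18] → min 9  < 18 ✓
[9, 18, 16] → min 9  < 18 ✓
[18, 16, 19] → min 16  < 18 ✓
[16, 19, 18] → min 16  < 18 ✓
[19, 18, 19] → min 18
10 windows satisfy the condition.

10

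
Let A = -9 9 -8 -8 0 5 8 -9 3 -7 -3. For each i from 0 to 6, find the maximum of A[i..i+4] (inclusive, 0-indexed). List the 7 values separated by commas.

-9 9 -8 -8 0 → max 9
9 -8 -8 0 5 → max 9
-8 -8 0 5 8 → max 8
-8 0 5 8 -9 → max 8
0 5 8 -9 3 → max 8
5 8 -9 3 -7 → max 8
8 -9 3 -7 -3 → max 8

9, 9, 8, 8, 8, 8, 8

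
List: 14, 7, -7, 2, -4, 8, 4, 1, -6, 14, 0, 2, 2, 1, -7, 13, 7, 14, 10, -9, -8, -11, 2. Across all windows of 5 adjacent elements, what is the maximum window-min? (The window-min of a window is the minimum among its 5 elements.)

0

(14, 7, -7, 2, -4) → min -7
(7, -7, 2, -4, 8) → min -7
(-7, 2, -4, 8, 4) → min -7
(2, -4, 8, 4, 1) → min -4
(-4, 8, 4, 1, -6) → min -6
(8, 4, 1, -6, 14) → min -6
(4, 1, -6, 14, 0) → min -6
(1, -6, 14, 0, 2) → min -6
(-6, 14, 0, 2, 2) → min -6
(14, 0, 2, 2, 1) → min 0
(0, 2, 2, 1, -7) → min -7
(2, 2, 1, -7, 13) → min -7
(2, 1, -7, 13, 7) → min -7
(1, -7, 13, 7, 14) → min -7
(-7, 13, 7, 14, 10) → min -7
(13, 7, 14, 10, -9) → min -9
(7, 14, 10, -9, -8) → min -9
(14, 10, -9, -8, -11) → min -11
(10, -9, -8, -11, 2) → min -11
Maximum of these is 0.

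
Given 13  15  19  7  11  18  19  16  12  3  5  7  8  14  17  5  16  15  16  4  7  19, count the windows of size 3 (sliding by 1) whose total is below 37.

13 15 19 → sum 47
15 19 7 → sum 41
19 7 11 → sum 37
7 11 18 → sum 36  < 37 ✓
11 18 19 → sum 48
18 19 16 → sum 53
19 16 12 → sum 47
16 12 3 → sum 31  < 37 ✓
12 3 5 → sum 20  < 37 ✓
3 5 7 → sum 15  < 37 ✓
5 7 8 → sum 20  < 37 ✓
7 8 14 → sum 29  < 37 ✓
8 14 17 → sum 39
14 17 5 → sum 36  < 37 ✓
17 5 16 → sum 38
5 16 15 → sum 36  < 37 ✓
16 15 16 → sum 47
15 16 4 → sum 35  < 37 ✓
16 4 7 → sum 27  < 37 ✓
4 7 19 → sum 30  < 37 ✓
11 windows satisfy the condition.

11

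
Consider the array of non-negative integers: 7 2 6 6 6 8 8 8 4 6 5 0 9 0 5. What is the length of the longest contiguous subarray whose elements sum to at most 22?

→ 7: sum 7, len 1
→ 2: sum 9, len 2
→ 6: sum 15, len 3
→ 6: sum 21, len 4
→ 6 (dropped 7): sum 20, len 4
→ 8 (dropped 2, 6): sum 20, len 3
→ 8 (dropped 6): sum 22, len 3
→ 8 (dropped 6, 8): sum 16, len 2
→ 4: sum 20, len 3
→ 6 (dropped 8): sum 18, len 3
→ 5 (dropped 8): sum 15, len 3
→ 0: sum 15, len 4
→ 9 (dropped 4): sum 20, len 4
→ 0: sum 20, len 5
→ 5 (dropped 6): sum 19, len 5
Longest length seen: 5.

5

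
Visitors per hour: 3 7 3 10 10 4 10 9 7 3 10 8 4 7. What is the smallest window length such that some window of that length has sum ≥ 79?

11

add 3: running sum 3 < 79
add 7: running sum 10 < 79
add 3: running sum 13 < 79
add 10: running sum 23 < 79
add 10: running sum 33 < 79
add 4: running sum 37 < 79
add 10: running sum 47 < 79
add 9: running sum 56 < 79
add 7: running sum 63 < 79
add 3: running sum 66 < 79
add 10: running sum 76 < 79
add 8: shortest ending here [7, 3, 10, 10, 4, 10, 9, 7, 3, 10, 8] sum 81, len 11
add 4: shortest ending here [7, 3, 10, 10, 4, 10, 9, 7, 3, 10, 8, 4] sum 85, len 12
add 7: shortest ending here [10, 10, 4, 10, 9, 7, 3, 10, 8, 4, 7] sum 82, len 11
Shortest qualifying length: 11.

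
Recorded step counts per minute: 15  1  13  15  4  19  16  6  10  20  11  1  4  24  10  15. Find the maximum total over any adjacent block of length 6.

82

(15, 1, 13, 15, 4, 19) → sum 67
(1, 13, 15, 4, 19, 16) → sum 68
(13, 15, 4, 19, 16, 6) → sum 73
(15, 4, 19, 16, 6, 10) → sum 70
(4, 19, 16, 6, 10, 20) → sum 75
(19, 16, 6, 10, 20, 11) → sum 82
(16, 6, 10, 20, 11, 1) → sum 64
(6, 10, 20, 11, 1, 4) → sum 52
(10, 20, 11, 1, 4, 24) → sum 70
(20, 11, 1, 4, 24, 10) → sum 70
(11, 1, 4, 24, 10, 15) → sum 65
Maximum of these is 82.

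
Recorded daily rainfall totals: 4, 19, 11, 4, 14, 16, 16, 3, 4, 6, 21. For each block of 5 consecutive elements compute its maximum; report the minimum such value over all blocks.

4 19 11 4 14 → max 19
19 11 4 14 16 → max 19
11 4 14 16 16 → max 16
4 14 16 16 3 → max 16
14 16 16 3 4 → max 16
16 16 3 4 6 → max 16
16 3 4 6 21 → max 21
Minimum of these is 16.

16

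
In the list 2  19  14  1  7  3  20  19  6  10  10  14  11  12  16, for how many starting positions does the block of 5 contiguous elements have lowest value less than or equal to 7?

2 19 14 1 7 → min 1  ≤ 7 ✓
19 14 1 7 3 → min 1  ≤ 7 ✓
14 1 7 3 20 → min 1  ≤ 7 ✓
1 7 3 20 19 → min 1  ≤ 7 ✓
7 3 20 19 6 → min 3  ≤ 7 ✓
3 20 19 6 10 → min 3  ≤ 7 ✓
20 19 6 10 10 → min 6  ≤ 7 ✓
19 6 10 10 14 → min 6  ≤ 7 ✓
6 10 10 14 11 → min 6  ≤ 7 ✓
10 10 14 11 12 → min 10
10 14 11 12 16 → min 10
9 windows satisfy the condition.

9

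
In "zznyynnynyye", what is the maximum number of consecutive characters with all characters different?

3

[z] len 1
[z] len 1
[z, n] len 2
[z, n, y] len 3
[y] len 1
[y, n] len 2
[n] len 1
[n, y] len 2
[y, n] len 2
[n, y] len 2
[y] len 1
[y, e] len 2
Longest all-distinct length: 3.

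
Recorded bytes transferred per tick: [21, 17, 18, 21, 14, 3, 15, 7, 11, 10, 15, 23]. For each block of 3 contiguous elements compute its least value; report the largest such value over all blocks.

Each size-3 window and its min:
(21, 17, 18) → min 17
(17, 18, 21) → min 17
(18, 21, 14) → min 14
(21, 14, 3) → min 3
(14, 3, 15) → min 3
(3, 15, 7) → min 3
(15, 7, 11) → min 7
(7, 11, 10) → min 7
(11, 10, 15) → min 10
(10, 15, 23) → min 10
Largest of these is 17.

17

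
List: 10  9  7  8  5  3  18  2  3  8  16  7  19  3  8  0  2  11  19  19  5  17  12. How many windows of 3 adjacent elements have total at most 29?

[10, 9, 7] → sum 26  ≤ 29 ✓
[9, 7, 8] → sum 24  ≤ 29 ✓
[7, 8, 5] → sum 20  ≤ 29 ✓
[8, 5, 3] → sum 16  ≤ 29 ✓
[5, 3, 18] → sum 26  ≤ 29 ✓
[3, 18, 2] → sum 23  ≤ 29 ✓
[18, 2, 3] → sum 23  ≤ 29 ✓
[2, 3, 8] → sum 13  ≤ 29 ✓
[3, 8, 16] → sum 27  ≤ 29 ✓
[8, 16, 7] → sum 31
[16, 7, 19] → sum 42
[7, 19, 3] → sum 29  ≤ 29 ✓
[19, 3, 8] → sum 30
[3, 8, 0] → sum 11  ≤ 29 ✓
[8, 0, 2] → sum 10  ≤ 29 ✓
[0, 2, 11] → sum 13  ≤ 29 ✓
[2, 11, 19] → sum 32
[11, 19, 19] → sum 49
[19, 19, 5] → sum 43
[19, 5, 17] → sum 41
[5, 17, 12] → sum 34
13 windows satisfy the condition.

13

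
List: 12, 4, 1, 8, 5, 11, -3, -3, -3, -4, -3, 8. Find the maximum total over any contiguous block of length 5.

30

(12, 4, 1, 8, 5) → sum 30
(4, 1, 8, 5, 11) → sum 29
(1, 8, 5, 11, -3) → sum 22
(8, 5, 11, -3, -3) → sum 18
(5, 11, -3, -3, -3) → sum 7
(11, -3, -3, -3, -4) → sum -2
(-3, -3, -3, -4, -3) → sum -16
(-3, -3, -4, -3, 8) → sum -5
Maximum of these is 30.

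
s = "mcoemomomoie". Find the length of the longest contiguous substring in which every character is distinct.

add m: [m] len 1
add c: [m, c] len 2
add o: [m, c, o] len 3
add e: [m, c, o, e] len 4
add m (repeat m, move left end past it): [c, o, e, m] len 4
add o (repeat o, move left end past it): [e, m, o] len 3
add m (repeat m, move left end past it): [o, m] len 2
add o (repeat o, move left end past it): [m, o] len 2
add m (repeat m, move left end past it): [o, m] len 2
add o (repeat o, move left end past it): [m, o] len 2
add i: [m, o, i] len 3
add e: [m, o, i, e] len 4
Longest all-distinct length: 4.

4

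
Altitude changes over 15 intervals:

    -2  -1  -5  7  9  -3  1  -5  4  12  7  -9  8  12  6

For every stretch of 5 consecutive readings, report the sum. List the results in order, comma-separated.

8, 7, 9, 9, 6, 9, 19, 9, 22, 30, 24

-2 -1 -5 7 9 → sum 8
-1 -5 7 9 -3 → sum 7
-5 7 9 -3 1 → sum 9
7 9 -3 1 -5 → sum 9
9 -3 1 -5 4 → sum 6
-3 1 -5 4 12 → sum 9
1 -5 4 12 7 → sum 19
-5 4 12 7 -9 → sum 9
4 12 7 -9 8 → sum 22
12 7 -9 8 12 → sum 30
7 -9 8 12 6 → sum 24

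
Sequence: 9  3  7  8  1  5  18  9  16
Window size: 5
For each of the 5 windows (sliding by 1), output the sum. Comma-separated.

28, 24, 39, 41, 49

[9, 3, 7, 8, 1] → sum 28
[3, 7, 8, 1, 5] → sum 24
[7, 8, 1, 5, 18] → sum 39
[8, 1, 5, 18, 9] → sum 41
[1, 5, 18, 9, 16] → sum 49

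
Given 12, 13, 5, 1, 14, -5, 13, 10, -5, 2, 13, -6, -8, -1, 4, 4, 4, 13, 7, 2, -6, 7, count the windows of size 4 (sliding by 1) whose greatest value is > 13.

12 13 5 1 → max 13
13 5 1 14 → max 14  > 13 ✓
5 1 14 -5 → max 14  > 13 ✓
1 14 -5 13 → max 14  > 13 ✓
14 -5 13 10 → max 14  > 13 ✓
-5 13 10 -5 → max 13
13 10 -5 2 → max 13
10 -5 2 13 → max 13
-5 2 13 -6 → max 13
2 13 -6 -8 → max 13
13 -6 -8 -1 → max 13
-6 -8 -1 4 → max 4
-8 -1 4 4 → max 4
-1 4 4 4 → max 4
4 4 4 13 → max 13
4 4 13 7 → max 13
4 13 7 2 → max 13
13 7 2 -6 → max 13
7 2 -6 7 → max 7
4 windows satisfy the condition.

4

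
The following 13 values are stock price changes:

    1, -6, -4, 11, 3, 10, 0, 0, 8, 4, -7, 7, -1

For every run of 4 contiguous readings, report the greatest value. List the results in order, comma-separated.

11, 11, 11, 11, 10, 10, 8, 8, 8, 7

Sliding a size-4 window across the 13 values:
(1, -6, -4, 11) → max 11
(-6, -4, 11, 3) → max 11
(-4, 11, 3, 10) → max 11
(11, 3, 10, 0) → max 11
(3, 10, 0, 0) → max 10
(10, 0, 0, 8) → max 10
(0, 0, 8, 4) → max 8
(0, 8, 4, -7) → max 8
(8, 4, -7, 7) → max 8
(4, -7, 7, -1) → max 7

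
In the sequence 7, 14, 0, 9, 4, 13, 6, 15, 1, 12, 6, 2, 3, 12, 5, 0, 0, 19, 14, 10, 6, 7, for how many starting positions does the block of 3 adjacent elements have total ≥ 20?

13

(7, 14, 0) → sum 21  ≥ 20 ✓
(14, 0, 9) → sum 23  ≥ 20 ✓
(0, 9, 4) → sum 13
(9, 4, 13) → sum 26  ≥ 20 ✓
(4, 13, 6) → sum 23  ≥ 20 ✓
(13, 6, 15) → sum 34  ≥ 20 ✓
(6, 15, 1) → sum 22  ≥ 20 ✓
(15, 1, 12) → sum 28  ≥ 20 ✓
(1, 12, 6) → sum 19
(12, 6, 2) → sum 20  ≥ 20 ✓
(6, 2, 3) → sum 11
(2, 3, 12) → sum 17
(3, 12, 5) → sum 20  ≥ 20 ✓
(12, 5, 0) → sum 17
(5, 0, 0) → sum 5
(0, 0, 19) → sum 19
(0, 19, 14) → sum 33  ≥ 20 ✓
(19, 14, 10) → sum 43  ≥ 20 ✓
(14, 10, 6) → sum 30  ≥ 20 ✓
(10, 6, 7) → sum 23  ≥ 20 ✓
13 windows satisfy the condition.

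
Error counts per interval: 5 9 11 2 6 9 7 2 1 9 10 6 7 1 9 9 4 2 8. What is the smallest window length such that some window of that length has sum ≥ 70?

11

add 5: running sum 5 < 70
add 9: running sum 14 < 70
add 11: running sum 25 < 70
add 2: running sum 27 < 70
add 6: running sum 33 < 70
add 9: running sum 42 < 70
add 7: running sum 49 < 70
add 2: running sum 51 < 70
add 1: running sum 52 < 70
add 9: running sum 61 < 70
end 10: [5, 9, 11, 2, 6, 9, 7, 2, 1, 9, 10] sum 71, len 11
end 11: [9, 11, 2, 6, 9, 7, 2, 1, 9, 10, 6] sum 72, len 11
end 12: [11, 2, 6, 9, 7, 2, 1, 9, 10, 6, 7] sum 70, len 11
end 13: [11, 2, 6, 9, 7, 2, 1, 9, 10, 6, 7, 1] sum 71, len 12
end 14: [11, 2, 6, 9, 7, 2, 1, 9, 10, 6, 7, 1, 9] sum 80, len 13
end 15: [9, 7, 2, 1, 9, 10, 6, 7, 1, 9, 9] sum 70, len 11
end 16: [9, 7, 2, 1, 9, 10, 6, 7, 1, 9, 9, 4] sum 74, len 12
end 17: [9, 7, 2, 1, 9, 10, 6, 7, 1, 9, 9, 4, 2] sum 76, len 13
end 18: [7, 2, 1, 9, 10, 6, 7, 1, 9, 9, 4, 2, 8] sum 75, len 13
Shortest qualifying length: 11.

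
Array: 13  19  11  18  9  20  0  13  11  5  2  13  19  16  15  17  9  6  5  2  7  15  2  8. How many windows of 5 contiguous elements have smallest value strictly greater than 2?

[13, 19, 11, 18, 9] → min 9  > 2 ✓
[19, 11, 18, 9, 20] → min 9  > 2 ✓
[11, 18, 9, 20, 0] → min 0
[18, 9, 20, 0, 13] → min 0
[9, 20, 0, 13, 11] → min 0
[20, 0, 13, 11, 5] → min 0
[0, 13, 11, 5, 2] → min 0
[13, 11, 5, 2, 13] → min 2
[11, 5, 2, 13, 19] → min 2
[5, 2, 13, 19, 16] → min 2
[2, 13, 19, 16, 15] → min 2
[13, 19, 16, 15, 17] → min 13  > 2 ✓
[19, 16, 15, 17, 9] → min 9  > 2 ✓
[16, 15, 17, 9, 6] → min 6  > 2 ✓
[15, 17, 9, 6, 5] → min 5  > 2 ✓
[17, 9, 6, 5, 2] → min 2
[9, 6, 5, 2, 7] → min 2
[6, 5, 2, 7, 15] → min 2
[5, 2, 7, 15, 2] → min 2
[2, 7, 15, 2, 8] → min 2
6 windows satisfy the condition.

6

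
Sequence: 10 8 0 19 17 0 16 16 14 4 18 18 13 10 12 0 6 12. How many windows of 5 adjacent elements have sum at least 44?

(10, 8, 0, 19, 17) → sum 54  ≥ 44 ✓
(8, 0, 19, 17, 0) → sum 44  ≥ 44 ✓
(0, 19, 17, 0, 16) → sum 52  ≥ 44 ✓
(19, 17, 0, 16, 16) → sum 68  ≥ 44 ✓
(17, 0, 16, 16, 14) → sum 63  ≥ 44 ✓
(0, 16, 16, 14, 4) → sum 50  ≥ 44 ✓
(16, 16, 14, 4, 18) → sum 68  ≥ 44 ✓
(16, 14, 4, 18, 18) → sum 70  ≥ 44 ✓
(14, 4, 18, 18, 13) → sum 67  ≥ 44 ✓
(4, 18, 18, 13, 10) → sum 63  ≥ 44 ✓
(18, 18, 13, 10, 12) → sum 71  ≥ 44 ✓
(18, 13, 10, 12, 0) → sum 53  ≥ 44 ✓
(13, 10, 12, 0, 6) → sum 41
(10, 12, 0, 6, 12) → sum 40
12 windows satisfy the condition.

12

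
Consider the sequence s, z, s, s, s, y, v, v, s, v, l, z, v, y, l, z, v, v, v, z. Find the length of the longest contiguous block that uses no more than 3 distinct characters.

8

Extend right; when distinct count exceeds 3, shrink from the left:
[s] 1 distinct, len 1
[s, z] 2 distinct, len 2
[s, z, s] 2 distinct, len 3
[s, z, s, s] 2 distinct, len 4
[s, z, s, s, s] 2 distinct, len 5
[s, z, s, s, s, y] 3 distinct, len 6
[s, s, s, y, v] 3 distinct, len 5
[s, s, s, y, v, v] 3 distinct, len 6
[s, s, s, y, v, v, s] 3 distinct, len 7
[s, s, s, y, v, v, s, v] 3 distinct, len 8
[v, v, s, v, l] 3 distinct, len 5
[v, l, z] 3 distinct, len 3
[v, l, z, v] 3 distinct, len 4
[z, v, y] 3 distinct, len 3
[v, y, l] 3 distinct, len 3
[y, l, z] 3 distinct, len 3
[l, z, v] 3 distinct, len 3
[l, z, v, v] 3 distinct, len 4
[l, z, v, v, v] 3 distinct, len 5
[l, z, v, v, v, z] 3 distinct, len 6
Longest length with ≤3 distinct: 8.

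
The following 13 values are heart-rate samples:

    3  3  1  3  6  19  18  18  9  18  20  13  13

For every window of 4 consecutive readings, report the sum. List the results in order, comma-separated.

[3, 3, 1, 3] → sum 10
[3, 1, 3, 6] → sum 13
[1, 3, 6, 19] → sum 29
[3, 6, 19, 18] → sum 46
[6, 19, 18, 18] → sum 61
[19, 18, 18, 9] → sum 64
[18, 18, 9, 18] → sum 63
[18, 9, 18, 20] → sum 65
[9, 18, 20, 13] → sum 60
[18, 20, 13, 13] → sum 64

10, 13, 29, 46, 61, 64, 63, 65, 60, 64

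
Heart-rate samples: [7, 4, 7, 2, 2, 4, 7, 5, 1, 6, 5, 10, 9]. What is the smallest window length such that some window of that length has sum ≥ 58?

Extend right; whenever the sum reaches 58, record the length and shrink from the left:
add 7: running sum 7 < 58
add 4: running sum 11 < 58
add 7: running sum 18 < 58
add 2: running sum 20 < 58
add 2: running sum 22 < 58
add 4: running sum 26 < 58
add 7: running sum 33 < 58
add 5: running sum 38 < 58
add 1: running sum 39 < 58
add 6: running sum 45 < 58
add 5: running sum 50 < 58
add 10: shortest ending here [7, 4, 7, 2, 2, 4, 7, 5, 1, 6, 5, 10] sum 60, len 12
add 9: shortest ending here [7, 2, 2, 4, 7, 5, 1, 6, 5, 10, 9] sum 58, len 11
Shortest qualifying length: 11.

11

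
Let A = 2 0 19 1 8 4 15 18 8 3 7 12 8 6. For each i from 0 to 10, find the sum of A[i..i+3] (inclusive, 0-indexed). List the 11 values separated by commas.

Sliding a size-4 window across the 14 values:
2 0 19 1 → sum 22
0 19 1 8 → sum 28
19 1 8 4 → sum 32
1 8 4 15 → sum 28
8 4 15 18 → sum 45
4 15 18 8 → sum 45
15 18 8 3 → sum 44
18 8 3 7 → sum 36
8 3 7 12 → sum 30
3 7 12 8 → sum 30
7 12 8 6 → sum 33

22, 28, 32, 28, 45, 45, 44, 36, 30, 30, 33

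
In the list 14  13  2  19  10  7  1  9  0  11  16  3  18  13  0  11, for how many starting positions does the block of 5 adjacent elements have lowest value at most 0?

14 13 2 19 10 → min 2
13 2 19 10 7 → min 2
2 19 10 7 1 → min 1
19 10 7 1 9 → min 1
10 7 1 9 0 → min 0  ≤ 0 ✓
7 1 9 0 11 → min 0  ≤ 0 ✓
1 9 0 11 16 → min 0  ≤ 0 ✓
9 0 11 16 3 → min 0  ≤ 0 ✓
0 11 16 3 18 → min 0  ≤ 0 ✓
11 16 3 18 13 → min 3
16 3 18 13 0 → min 0  ≤ 0 ✓
3 18 13 0 11 → min 0  ≤ 0 ✓
7 windows satisfy the condition.

7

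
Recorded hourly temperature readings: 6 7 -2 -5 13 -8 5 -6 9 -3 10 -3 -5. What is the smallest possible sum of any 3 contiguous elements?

(6, 7, -2) → sum 11
(7, -2, -5) → sum 0
(-2, -5, 13) → sum 6
(-5, 13, -8) → sum 0
(13, -8, 5) → sum 10
(-8, 5, -6) → sum -9
(5, -6, 9) → sum 8
(-6, 9, -3) → sum 0
(9, -3, 10) → sum 16
(-3, 10, -3) → sum 4
(10, -3, -5) → sum 2
Smallest of these is -9.

-9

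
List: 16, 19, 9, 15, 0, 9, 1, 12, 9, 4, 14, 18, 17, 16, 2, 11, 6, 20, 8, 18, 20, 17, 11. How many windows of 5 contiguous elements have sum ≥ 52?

13

[16, 19, 9, 15, 0] → sum 59  ≥ 52 ✓
[19, 9, 15, 0, 9] → sum 52  ≥ 52 ✓
[9, 15, 0, 9, 1] → sum 34
[15, 0, 9, 1, 12] → sum 37
[0, 9, 1, 12, 9] → sum 31
[9, 1, 12, 9, 4] → sum 35
[1, 12, 9, 4, 14] → sum 40
[12, 9, 4, 14, 18] → sum 57  ≥ 52 ✓
[9, 4, 14, 18, 17] → sum 62  ≥ 52 ✓
[4, 14, 18, 17, 16] → sum 69  ≥ 52 ✓
[14, 18, 17, 16, 2] → sum 67  ≥ 52 ✓
[18, 17, 16, 2, 11] → sum 64  ≥ 52 ✓
[17, 16, 2, 11, 6] → sum 52  ≥ 52 ✓
[16, 2, 11, 6, 20] → sum 55  ≥ 52 ✓
[2, 11, 6, 20, 8] → sum 47
[11, 6, 20, 8, 18] → sum 63  ≥ 52 ✓
[6, 20, 8, 18, 20] → sum 72  ≥ 52 ✓
[20, 8, 18, 20, 17] → sum 83  ≥ 52 ✓
[8, 18, 20, 17, 11] → sum 74  ≥ 52 ✓
13 windows satisfy the condition.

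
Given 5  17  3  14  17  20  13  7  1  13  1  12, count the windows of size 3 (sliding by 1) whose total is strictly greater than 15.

(5, 17, 3) → sum 25  > 15 ✓
(17, 3, 14) → sum 34  > 15 ✓
(3, 14, 17) → sum 34  > 15 ✓
(14, 17, 20) → sum 51  > 15 ✓
(17, 20, 13) → sum 50  > 15 ✓
(20, 13, 7) → sum 40  > 15 ✓
(13, 7, 1) → sum 21  > 15 ✓
(7, 1, 13) → sum 21  > 15 ✓
(1, 13, 1) → sum 15
(13, 1, 12) → sum 26  > 15 ✓
9 windows satisfy the condition.

9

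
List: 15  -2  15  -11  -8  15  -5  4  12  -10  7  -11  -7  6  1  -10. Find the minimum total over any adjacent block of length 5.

Each size-5 window and its sum:
[15, -2, 15, -11, -8] → sum 9
[-2, 15, -11, -8, 15] → sum 9
[15, -11, -8, 15, -5] → sum 6
[-11, -8, 15, -5, 4] → sum -5
[-8, 15, -5, 4, 12] → sum 18
[15, -5, 4, 12, -10] → sum 16
[-5, 4, 12, -10, 7] → sum 8
[4, 12, -10, 7, -11] → sum 2
[12, -10, 7, -11, -7] → sum -9
[-10, 7, -11, -7, 6] → sum -15
[7, -11, -7, 6, 1] → sum -4
[-11, -7, 6, 1, -10] → sum -21
Minimum of these is -21.

-21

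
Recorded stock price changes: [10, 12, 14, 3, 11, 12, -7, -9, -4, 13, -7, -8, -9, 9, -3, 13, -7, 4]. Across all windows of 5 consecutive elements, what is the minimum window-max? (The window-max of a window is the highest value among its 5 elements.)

Each size-5 window and its max:
(10, 12, 14, 3, 11) → max 14
(12, 14, 3, 11, 12) → max 14
(14, 3, 11, 12, -7) → max 14
(3, 11, 12, -7, -9) → max 12
(11, 12, -7, -9, -4) → max 12
(12, -7, -9, -4, 13) → max 13
(-7, -9, -4, 13, -7) → max 13
(-9, -4, 13, -7, -8) → max 13
(-4, 13, -7, -8, -9) → max 13
(13, -7, -8, -9, 9) → max 13
(-7, -8, -9, 9, -3) → max 9
(-8, -9, 9, -3, 13) → max 13
(-9, 9, -3, 13, -7) → max 13
(9, -3, 13, -7, 4) → max 13
Minimum of these is 9.

9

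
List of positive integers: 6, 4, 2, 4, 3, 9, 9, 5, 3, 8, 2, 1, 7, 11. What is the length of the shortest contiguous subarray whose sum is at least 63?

add 6: running sum 6 < 63
add 4: running sum 10 < 63
add 2: running sum 12 < 63
add 4: running sum 16 < 63
add 3: running sum 19 < 63
add 9: running sum 28 < 63
add 9: running sum 37 < 63
add 5: running sum 42 < 63
add 3: running sum 45 < 63
add 8: running sum 53 < 63
add 2: running sum 55 < 63
add 1: running sum 56 < 63
end 12: [6, 4, 2, 4, 3, 9, 9, 5, 3, 8, 2, 1, 7] sum 63, len 13
end 13: [2, 4, 3, 9, 9, 5, 3, 8, 2, 1, 7, 11] sum 64, len 12
Shortest qualifying length: 12.

12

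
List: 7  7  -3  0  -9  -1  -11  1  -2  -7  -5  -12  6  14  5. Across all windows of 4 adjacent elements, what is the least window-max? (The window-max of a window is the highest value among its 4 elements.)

Each size-4 window and its max:
[7, 7, -3, 0] → max 7
[7, -3, 0, -9] → max 7
[-3, 0, -9, -1] → max 0
[0, -9, -1, -11] → max 0
[-9, -1, -11, 1] → max 1
[-1, -11, 1, -2] → max 1
[-11, 1, -2, -7] → max 1
[1, -2, -7, -5] → max 1
[-2, -7, -5, -12] → max -2
[-7, -5, -12, 6] → max 6
[-5, -12, 6, 14] → max 14
[-12, 6, 14, 5] → max 14
Least of these is -2.

-2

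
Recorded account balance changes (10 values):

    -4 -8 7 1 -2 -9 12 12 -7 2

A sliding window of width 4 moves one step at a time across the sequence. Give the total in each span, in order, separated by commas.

(-4, -8, 7, 1) → sum -4
(-8, 7, 1, -2) → sum -2
(7, 1, -2, -9) → sum -3
(1, -2, -9, 12) → sum 2
(-2, -9, 12, 12) → sum 13
(-9, 12, 12, -7) → sum 8
(12, 12, -7, 2) → sum 19

-4, -2, -3, 2, 13, 8, 19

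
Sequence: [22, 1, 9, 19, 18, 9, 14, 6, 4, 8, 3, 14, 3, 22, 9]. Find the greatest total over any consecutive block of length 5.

69

Each size-5 window and its sum:
[22, 1, 9, 19, 18] → sum 69
[1, 9, 19, 18, 9] → sum 56
[9, 19, 18, 9, 14] → sum 69
[19, 18, 9, 14, 6] → sum 66
[18, 9, 14, 6, 4] → sum 51
[9, 14, 6, 4, 8] → sum 41
[14, 6, 4, 8, 3] → sum 35
[6, 4, 8, 3, 14] → sum 35
[4, 8, 3, 14, 3] → sum 32
[8, 3, 14, 3, 22] → sum 50
[3, 14, 3, 22, 9] → sum 51
Greatest of these is 69.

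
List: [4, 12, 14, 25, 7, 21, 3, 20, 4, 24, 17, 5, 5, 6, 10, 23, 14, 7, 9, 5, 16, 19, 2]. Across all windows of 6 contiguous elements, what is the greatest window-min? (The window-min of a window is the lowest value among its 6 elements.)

(4, 12, 14, 25, 7, 21) → min 4
(12, 14, 25, 7, 21, 3) → min 3
(14, 25, 7, 21, 3, 20) → min 3
(25, 7, 21, 3, 20, 4) → min 3
(7, 21, 3, 20, 4, 24) → min 3
(21, 3, 20, 4, 24, 17) → min 3
(3, 20, 4, 24, 17, 5) → min 3
(20, 4, 24, 17, 5, 5) → min 4
(4, 24, 17, 5, 5, 6) → min 4
(24, 17, 5, 5, 6, 10) → min 5
(17, 5, 5, 6, 10, 23) → min 5
(5, 5, 6, 10, 23, 14) → min 5
(5, 6, 10, 23, 14, 7) → min 5
(6, 10, 23, 14, 7, 9) → min 6
(10, 23, 14, 7, 9, 5) → min 5
(23, 14, 7, 9, 5, 16) → min 5
(14, 7, 9, 5, 16, 19) → min 5
(7, 9, 5, 16, 19, 2) → min 2
Greatest of these is 6.

6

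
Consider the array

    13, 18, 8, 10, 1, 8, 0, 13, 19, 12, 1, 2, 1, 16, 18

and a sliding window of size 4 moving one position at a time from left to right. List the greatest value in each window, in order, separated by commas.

13 18 8 10 → max 18
18 8 10 1 → max 18
8 10 1 8 → max 10
10 1 8 0 → max 10
1 8 0 13 → max 13
8 0 13 19 → max 19
0 13 19 12 → max 19
13 19 12 1 → max 19
19 12 1 2 → max 19
12 1 2 1 → max 12
1 2 1 16 → max 16
2 1 16 18 → max 18

18, 18, 10, 10, 13, 19, 19, 19, 19, 12, 16, 18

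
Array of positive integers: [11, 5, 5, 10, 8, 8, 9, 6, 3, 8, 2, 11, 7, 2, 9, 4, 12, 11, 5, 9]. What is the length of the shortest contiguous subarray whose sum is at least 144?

20

add 11: running sum 11 < 144
add 5: running sum 16 < 144
add 5: running sum 21 < 144
add 10: running sum 31 < 144
add 8: running sum 39 < 144
add 8: running sum 47 < 144
add 9: running sum 56 < 144
add 6: running sum 62 < 144
add 3: running sum 65 < 144
add 8: running sum 73 < 144
add 2: running sum 75 < 144
add 11: running sum 86 < 144
add 7: running sum 93 < 144
add 2: running sum 95 < 144
add 9: running sum 104 < 144
add 4: running sum 108 < 144
add 12: running sum 120 < 144
add 11: running sum 131 < 144
add 5: running sum 136 < 144
add 9: shortest ending here [11, 5, 5, 10, 8, 8, 9, 6, 3, 8, 2, 11, 7, 2, 9, 4, 12, 11, 5, 9] sum 145, len 20
Shortest qualifying length: 20.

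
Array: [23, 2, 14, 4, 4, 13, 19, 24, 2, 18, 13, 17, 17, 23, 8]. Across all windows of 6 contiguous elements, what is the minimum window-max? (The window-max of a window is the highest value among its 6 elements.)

19

Each size-6 window and its max:
[23, 2, 14, 4, 4, 13] → max 23
[2, 14, 4, 4, 13, 19] → max 19
[14, 4, 4, 13, 19, 24] → max 24
[4, 4, 13, 19, 24, 2] → max 24
[4, 13, 19, 24, 2, 18] → max 24
[13, 19, 24, 2, 18, 13] → max 24
[19, 24, 2, 18, 13, 17] → max 24
[24, 2, 18, 13, 17, 17] → max 24
[2, 18, 13, 17, 17, 23] → max 23
[18, 13, 17, 17, 23, 8] → max 23
Minimum of these is 19.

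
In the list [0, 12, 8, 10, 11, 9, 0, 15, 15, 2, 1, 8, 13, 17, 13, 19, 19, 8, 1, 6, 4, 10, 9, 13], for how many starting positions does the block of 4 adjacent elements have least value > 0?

(0, 12, 8, 10) → min 0
(12, 8, 10, 11) → min 8  > 0 ✓
(8, 10, 11, 9) → min 8  > 0 ✓
(10, 11, 9, 0) → min 0
(11, 9, 0, 15) → min 0
(9, 0, 15, 15) → min 0
(0, 15, 15, 2) → min 0
(15, 15, 2, 1) → min 1  > 0 ✓
(15, 2, 1, 8) → min 1  > 0 ✓
(2, 1, 8, 13) → min 1  > 0 ✓
(1, 8, 13, 17) → min 1  > 0 ✓
(8, 13, 17, 13) → min 8  > 0 ✓
(13, 17, 13, 19) → min 13  > 0 ✓
(17, 13, 19, 19) → min 13  > 0 ✓
(13, 19, 19, 8) → min 8  > 0 ✓
(19, 19, 8, 1) → min 1  > 0 ✓
(19, 8, 1, 6) → min 1  > 0 ✓
(8, 1, 6, 4) → min 1  > 0 ✓
(1, 6, 4, 10) → min 1  > 0 ✓
(6, 4, 10, 9) → min 4  > 0 ✓
(4, 10, 9, 13) → min 4  > 0 ✓
16 windows satisfy the condition.

16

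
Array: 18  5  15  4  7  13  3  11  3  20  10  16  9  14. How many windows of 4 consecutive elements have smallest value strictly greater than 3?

(18, 5, 15, 4) → min 4  > 3 ✓
(5, 15, 4, 7) → min 4  > 3 ✓
(15, 4, 7, 13) → min 4  > 3 ✓
(4, 7, 13, 3) → min 3
(7, 13, 3, 11) → min 3
(13, 3, 11, 3) → min 3
(3, 11, 3, 20) → min 3
(11, 3, 20, 10) → min 3
(3, 20, 10, 16) → min 3
(20, 10, 16, 9) → min 9  > 3 ✓
(10, 16, 9, 14) → min 9  > 3 ✓
5 windows satisfy the condition.

5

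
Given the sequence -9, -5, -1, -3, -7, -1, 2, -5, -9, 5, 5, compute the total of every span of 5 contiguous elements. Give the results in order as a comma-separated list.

-25, -17, -10, -14, -20, -8, -2

-9 -5 -1 -3 -7 → sum -25
-5 -1 -3 -7 -1 → sum -17
-1 -3 -7 -1 2 → sum -10
-3 -7 -1 2 -5 → sum -14
-7 -1 2 -5 -9 → sum -20
-1 2 -5 -9 5 → sum -8
2 -5 -9 5 5 → sum -2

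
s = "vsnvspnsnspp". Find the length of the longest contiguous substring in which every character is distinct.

4

add v: [v] len 1
add s: [v, s] len 2
add n: [v, s, n] len 3
add v (repeat v, move left end past it): [s, n, v] len 3
add s (repeat s, move left end past it): [n, v, s] len 3
add p: [n, v, s, p] len 4
add n (repeat n, move left end past it): [v, s, p, n] len 4
add s (repeat s, move left end past it): [p, n, s] len 3
add n (repeat n, move left end past it): [s, n] len 2
add s (repeat s, move left end past it): [n, s] len 2
add p: [n, s, p] len 3
add p (repeat p, move left end past it): [p] len 1
Longest all-distinct length: 4.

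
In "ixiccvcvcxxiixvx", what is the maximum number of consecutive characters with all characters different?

[i] len 1
[i, x] len 2
[x, i] len 2
[x, i, c] len 3
[c] len 1
[c, v] len 2
[v, c] len 2
[c, v] len 2
[v, c] len 2
[v, c, x] len 3
[x] len 1
[x, i] len 2
[i] len 1
[i, x] len 2
[i, x, v] len 3
[v, x] len 2
Longest all-distinct length: 3.

3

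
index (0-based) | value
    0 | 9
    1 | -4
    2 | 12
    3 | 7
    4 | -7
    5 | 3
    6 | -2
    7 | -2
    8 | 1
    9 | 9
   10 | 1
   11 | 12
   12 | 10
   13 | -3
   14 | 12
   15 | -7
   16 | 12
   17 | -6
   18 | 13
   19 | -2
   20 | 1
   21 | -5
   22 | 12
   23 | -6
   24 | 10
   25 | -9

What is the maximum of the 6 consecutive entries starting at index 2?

Elements at indices 2..7: 12, 7, -7, 3, -2, -2
max(12, 7, -7, 3, -2, -2) = 12

12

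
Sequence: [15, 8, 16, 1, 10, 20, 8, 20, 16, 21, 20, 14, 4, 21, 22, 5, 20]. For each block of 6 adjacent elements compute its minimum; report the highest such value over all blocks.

8

Each size-6 window and its min:
15 8 16 1 10 20 → min 1
8 16 1 10 20 8 → min 1
16 1 10 20 8 20 → min 1
1 10 20 8 20 16 → min 1
10 20 8 20 16 21 → min 8
20 8 20 16 21 20 → min 8
8 20 16 21 20 14 → min 8
20 16 21 20 14 4 → min 4
16 21 20 14 4 21 → min 4
21 20 14 4 21 22 → min 4
20 14 4 21 22 5 → min 4
14 4 21 22 5 20 → min 4
Highest of these is 8.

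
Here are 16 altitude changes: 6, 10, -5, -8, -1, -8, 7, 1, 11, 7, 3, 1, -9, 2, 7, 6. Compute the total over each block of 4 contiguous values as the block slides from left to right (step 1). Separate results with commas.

3, -4, -22, -10, -1, 11, 26, 22, 22, 2, -3, 1, 6

6 10 -5 -8 → sum 3
10 -5 -8 -1 → sum -4
-5 -8 -1 -8 → sum -22
-8 -1 -8 7 → sum -10
-1 -8 7 1 → sum -1
-8 7 1 11 → sum 11
7 1 11 7 → sum 26
1 11 7 3 → sum 22
11 7 3 1 → sum 22
7 3 1 -9 → sum 2
3 1 -9 2 → sum -3
1 -9 2 7 → sum 1
-9 2 7 6 → sum 6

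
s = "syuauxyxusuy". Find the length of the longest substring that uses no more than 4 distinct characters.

add s: window [s] (1 distinct), len 1
add y: window [s, y] (2 distinct), len 2
add u: window [s, y, u] (3 distinct), len 3
add a: window [s, y, u, a] (4 distinct), len 4
add u: window [s, y, u, a, u] (4 distinct), len 5
add x: window [y, u, a, u, x] (4 distinct), len 5
add y: window [y, u, a, u, x, y] (4 distinct), len 6
add x: window [y, u, a, u, x, y, x] (4 distinct), len 7
add u: window [y, u, a, u, x, y, x, u] (4 distinct), len 8
add s: window [u, x, y, x, u, s] (4 distinct), len 6
add u: window [u, x, y, x, u, s, u] (4 distinct), len 7
add y: window [u, x, y, x, u, s, u, y] (4 distinct), len 8
Longest length with ≤4 distinct: 8.

8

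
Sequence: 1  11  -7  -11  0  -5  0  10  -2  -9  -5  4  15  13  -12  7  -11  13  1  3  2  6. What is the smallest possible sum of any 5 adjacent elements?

-23

1 11 -7 -11 0 → sum -6
11 -7 -11 0 -5 → sum -12
-7 -11 0 -5 0 → sum -23
-11 0 -5 0 10 → sum -6
0 -5 0 10 -2 → sum 3
-5 0 10 -2 -9 → sum -6
0 10 -2 -9 -5 → sum -6
10 -2 -9 -5 4 → sum -2
-2 -9 -5 4 15 → sum 3
-9 -5 4 15 13 → sum 18
-5 4 15 13 -12 → sum 15
4 15 13 -12 7 → sum 27
15 13 -12 7 -11 → sum 12
13 -12 7 -11 13 → sum 10
-12 7 -11 13 1 → sum -2
7 -11 13 1 3 → sum 13
-11 13 1 3 2 → sum 8
13 1 3 2 6 → sum 25
Smallest of these is -23.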